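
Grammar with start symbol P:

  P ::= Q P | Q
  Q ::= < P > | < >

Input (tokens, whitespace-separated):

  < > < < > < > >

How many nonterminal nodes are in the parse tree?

8

[P [Q < >] [P [Q < [P [Q < >] [P [Q < >]]] >]]]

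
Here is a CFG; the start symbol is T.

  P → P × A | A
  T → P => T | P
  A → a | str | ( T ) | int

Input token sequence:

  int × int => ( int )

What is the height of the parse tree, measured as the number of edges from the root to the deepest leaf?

7

[T [P [P [A int]] × [A int]] => [T [P [A ( [T [P [A int]]] )]]]]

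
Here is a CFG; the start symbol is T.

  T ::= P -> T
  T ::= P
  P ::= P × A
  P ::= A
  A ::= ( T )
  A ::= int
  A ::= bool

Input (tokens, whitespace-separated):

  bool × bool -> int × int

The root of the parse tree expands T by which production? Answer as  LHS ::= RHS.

T ::= P -> T

[T [P [P [A bool]] × [A bool]] -> [T [P [P [A int]] × [A int]]]]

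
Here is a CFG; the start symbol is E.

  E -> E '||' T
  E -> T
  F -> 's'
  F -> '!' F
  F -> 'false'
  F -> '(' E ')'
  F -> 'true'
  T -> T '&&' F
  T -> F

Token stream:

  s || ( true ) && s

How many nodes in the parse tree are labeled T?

4

[E [E [T [F s]]] || [T [T [F ( [E [T [F true]]] )]] && [F s]]]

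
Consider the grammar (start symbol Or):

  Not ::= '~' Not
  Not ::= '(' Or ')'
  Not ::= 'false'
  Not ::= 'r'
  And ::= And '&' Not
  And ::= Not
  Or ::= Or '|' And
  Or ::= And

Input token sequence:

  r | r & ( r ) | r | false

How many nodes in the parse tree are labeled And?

[Or [Or [Or [Or [And [Not r]]] | [And [And [Not r]] & [Not ( [Or [And [Not r]]] )]]] | [And [Not r]]] | [And [Not false]]]

6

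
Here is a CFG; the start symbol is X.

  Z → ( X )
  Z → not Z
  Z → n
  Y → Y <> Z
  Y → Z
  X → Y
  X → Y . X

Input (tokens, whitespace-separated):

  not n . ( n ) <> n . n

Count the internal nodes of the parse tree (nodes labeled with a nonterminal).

15

[X [Y [Z not [Z n]]] . [X [Y [Y [Z ( [X [Y [Z n]]] )]] <> [Z n]] . [X [Y [Z n]]]]]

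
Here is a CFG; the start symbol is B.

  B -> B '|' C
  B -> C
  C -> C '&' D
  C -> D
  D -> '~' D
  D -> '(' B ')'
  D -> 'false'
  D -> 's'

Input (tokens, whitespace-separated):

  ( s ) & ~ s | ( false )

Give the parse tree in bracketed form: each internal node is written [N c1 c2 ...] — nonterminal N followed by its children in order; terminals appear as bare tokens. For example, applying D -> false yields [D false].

B
B | C
C | C
C & D | C
D & D | C
( B ) & D | C
( C ) & D | C
( D ) & D | C
( s ) & D | C
( s ) & ~ D | C
( s ) & ~ s | C
( s ) & ~ s | D
( s ) & ~ s | ( B )
( s ) & ~ s | ( C )
( s ) & ~ s | ( D )
( s ) & ~ s | ( false )

[B [B [C [C [D ( [B [C [D s]]] )]] & [D ~ [D s]]]] | [C [D ( [B [C [D false]]] )]]]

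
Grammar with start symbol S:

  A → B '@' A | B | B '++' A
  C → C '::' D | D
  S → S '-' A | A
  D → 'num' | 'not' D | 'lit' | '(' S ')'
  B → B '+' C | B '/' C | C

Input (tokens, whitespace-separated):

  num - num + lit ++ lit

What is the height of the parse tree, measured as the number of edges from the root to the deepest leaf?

[S [S [A [B [C [D num]]]]] - [A [B [B [C [D num]]] + [C [D lit]]] ++ [A [B [C [D lit]]]]]]

6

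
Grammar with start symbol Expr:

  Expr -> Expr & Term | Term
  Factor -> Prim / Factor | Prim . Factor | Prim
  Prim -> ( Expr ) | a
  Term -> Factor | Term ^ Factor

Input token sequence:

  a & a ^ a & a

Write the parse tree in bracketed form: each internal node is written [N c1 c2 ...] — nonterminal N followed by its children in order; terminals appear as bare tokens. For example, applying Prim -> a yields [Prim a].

[Expr [Expr [Expr [Term [Factor [Prim a]]]] & [Term [Term [Factor [Prim a]]] ^ [Factor [Prim a]]]] & [Term [Factor [Prim a]]]]

Expr
Expr & Term
Expr & Term & Term
Term & Term & Term
Factor & Term & Term
Prim & Term & Term
a & Term & Term
a & Term ^ Factor & Term
a & Factor ^ Factor & Term
a & Prim ^ Factor & Term
a & a ^ Factor & Term
a & a ^ Prim & Term
a & a ^ a & Term
a & a ^ a & Factor
a & a ^ a & Prim
a & a ^ a & a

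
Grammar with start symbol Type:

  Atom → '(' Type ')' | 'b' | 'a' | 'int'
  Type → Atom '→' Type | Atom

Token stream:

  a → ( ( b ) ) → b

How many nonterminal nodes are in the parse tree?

[Type [Atom a] → [Type [Atom ( [Type [Atom ( [Type [Atom b]] )]] )] → [Type [Atom b]]]]

10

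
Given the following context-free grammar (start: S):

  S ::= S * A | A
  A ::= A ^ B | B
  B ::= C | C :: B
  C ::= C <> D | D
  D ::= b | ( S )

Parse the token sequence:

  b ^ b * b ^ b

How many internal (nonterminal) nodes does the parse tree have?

18

[S [S [A [A [B [C [D b]]]] ^ [B [C [D b]]]]] * [A [A [B [C [D b]]]] ^ [B [C [D b]]]]]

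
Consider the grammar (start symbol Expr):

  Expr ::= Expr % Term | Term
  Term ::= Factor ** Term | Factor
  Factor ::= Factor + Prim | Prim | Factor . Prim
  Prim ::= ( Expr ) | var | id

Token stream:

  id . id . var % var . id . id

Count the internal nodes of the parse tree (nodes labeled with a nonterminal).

16

[Expr [Expr [Term [Factor [Factor [Factor [Prim id]] . [Prim id]] . [Prim var]]]] % [Term [Factor [Factor [Factor [Prim var]] . [Prim id]] . [Prim id]]]]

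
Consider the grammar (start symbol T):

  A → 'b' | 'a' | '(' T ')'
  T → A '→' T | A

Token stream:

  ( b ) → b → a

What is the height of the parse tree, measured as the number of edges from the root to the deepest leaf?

[T [A ( [T [A b]] )] → [T [A b] → [T [A a]]]]

4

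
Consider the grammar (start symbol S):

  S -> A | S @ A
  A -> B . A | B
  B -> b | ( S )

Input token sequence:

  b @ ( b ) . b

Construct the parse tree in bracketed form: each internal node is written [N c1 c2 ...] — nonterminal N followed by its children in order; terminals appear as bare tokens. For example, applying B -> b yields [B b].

S
S @ A
A @ A
B @ A
b @ A
b @ B . A
b @ ( S ) . A
b @ ( A ) . A
b @ ( B ) . A
b @ ( b ) . A
b @ ( b ) . B
b @ ( b ) . b

[S [S [A [B b]]] @ [A [B ( [S [A [B b]]] )] . [A [B b]]]]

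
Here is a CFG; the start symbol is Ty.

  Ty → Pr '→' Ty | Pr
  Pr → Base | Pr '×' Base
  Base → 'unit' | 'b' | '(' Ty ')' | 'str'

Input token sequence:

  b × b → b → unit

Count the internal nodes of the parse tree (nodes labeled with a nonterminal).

[Ty [Pr [Pr [Base b]] × [Base b]] → [Ty [Pr [Base b]] → [Ty [Pr [Base unit]]]]]

11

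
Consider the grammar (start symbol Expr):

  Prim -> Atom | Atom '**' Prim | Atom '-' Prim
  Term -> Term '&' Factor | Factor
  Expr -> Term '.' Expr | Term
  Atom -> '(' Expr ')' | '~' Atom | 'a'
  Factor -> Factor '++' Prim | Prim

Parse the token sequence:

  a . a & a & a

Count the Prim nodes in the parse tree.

4

[Expr [Term [Factor [Prim [Atom a]]]] . [Expr [Term [Term [Term [Factor [Prim [Atom a]]]] & [Factor [Prim [Atom a]]]] & [Factor [Prim [Atom a]]]]]]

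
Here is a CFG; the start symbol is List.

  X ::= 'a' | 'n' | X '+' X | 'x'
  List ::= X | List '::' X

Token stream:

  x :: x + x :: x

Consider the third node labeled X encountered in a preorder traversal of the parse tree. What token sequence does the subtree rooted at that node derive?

x

[List [List [List [X x]] :: [X [X x] + [X x]]] :: [X x]]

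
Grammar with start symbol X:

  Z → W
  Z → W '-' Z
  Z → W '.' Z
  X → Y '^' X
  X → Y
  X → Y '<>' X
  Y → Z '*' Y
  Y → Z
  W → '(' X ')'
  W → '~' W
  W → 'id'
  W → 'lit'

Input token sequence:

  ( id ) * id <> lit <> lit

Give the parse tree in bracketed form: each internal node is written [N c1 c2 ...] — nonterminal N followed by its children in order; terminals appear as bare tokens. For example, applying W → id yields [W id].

[X [Y [Z [W ( [X [Y [Z [W id]]]] )]] * [Y [Z [W id]]]] <> [X [Y [Z [W lit]]] <> [X [Y [Z [W lit]]]]]]

X
Y <> X
Z * Y <> X
W * Y <> X
( X ) * Y <> X
( Y ) * Y <> X
( Z ) * Y <> X
( W ) * Y <> X
( id ) * Y <> X
( id ) * Z <> X
( id ) * W <> X
( id ) * id <> X
( id ) * id <> Y <> X
( id ) * id <> Z <> X
( id ) * id <> W <> X
( id ) * id <> lit <> X
( id ) * id <> lit <> Y
( id ) * id <> lit <> Z
( id ) * id <> lit <> W
( id ) * id <> lit <> lit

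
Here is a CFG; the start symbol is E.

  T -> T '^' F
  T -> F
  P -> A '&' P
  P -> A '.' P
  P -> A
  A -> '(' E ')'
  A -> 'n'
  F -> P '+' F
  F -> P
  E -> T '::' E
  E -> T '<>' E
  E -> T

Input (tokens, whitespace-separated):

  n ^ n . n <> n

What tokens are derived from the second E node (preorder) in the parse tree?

n

[E [T [T [F [P [A n]]]] ^ [F [P [A n] . [P [A n]]]]] <> [E [T [F [P [A n]]]]]]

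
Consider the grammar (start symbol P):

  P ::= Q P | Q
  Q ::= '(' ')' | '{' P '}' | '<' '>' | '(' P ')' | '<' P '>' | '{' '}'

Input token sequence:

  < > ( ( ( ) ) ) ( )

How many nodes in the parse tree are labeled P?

[P [Q < >] [P [Q ( [P [Q ( [P [Q ( )]] )]] )] [P [Q ( )]]]]

5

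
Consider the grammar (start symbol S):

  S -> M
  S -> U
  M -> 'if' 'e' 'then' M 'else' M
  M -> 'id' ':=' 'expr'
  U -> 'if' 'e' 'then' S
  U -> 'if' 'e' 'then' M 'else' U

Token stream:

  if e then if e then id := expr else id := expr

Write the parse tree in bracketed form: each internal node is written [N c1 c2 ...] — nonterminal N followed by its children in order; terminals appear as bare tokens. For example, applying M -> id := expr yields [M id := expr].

[S [U if e then [S [M if e then [M id := expr] else [M id := expr]]]]]

S
U
if e then S
if e then M
if e then if e then M else M
if e then if e then id := expr else M
if e then if e then id := expr else id := expr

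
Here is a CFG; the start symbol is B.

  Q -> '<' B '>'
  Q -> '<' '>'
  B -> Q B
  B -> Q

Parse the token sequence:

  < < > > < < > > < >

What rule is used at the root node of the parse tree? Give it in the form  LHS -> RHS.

B -> Q B

[B [Q < [B [Q < >]] >] [B [Q < [B [Q < >]] >] [B [Q < >]]]]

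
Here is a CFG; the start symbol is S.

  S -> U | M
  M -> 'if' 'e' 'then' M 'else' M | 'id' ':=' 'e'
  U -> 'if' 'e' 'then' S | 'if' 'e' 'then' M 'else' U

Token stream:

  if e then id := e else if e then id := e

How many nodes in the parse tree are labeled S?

[S [U if e then [M id := e] else [U if e then [S [M id := e]]]]]

2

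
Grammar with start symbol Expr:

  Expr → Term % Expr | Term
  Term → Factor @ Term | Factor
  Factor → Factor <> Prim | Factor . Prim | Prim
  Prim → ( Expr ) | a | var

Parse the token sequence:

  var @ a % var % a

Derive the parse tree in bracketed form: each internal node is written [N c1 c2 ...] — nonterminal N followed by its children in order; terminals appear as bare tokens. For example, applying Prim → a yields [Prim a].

Expr
Term % Expr
Factor @ Term % Expr
Prim @ Term % Expr
var @ Term % Expr
var @ Factor % Expr
var @ Prim % Expr
var @ a % Expr
var @ a % Term % Expr
var @ a % Factor % Expr
var @ a % Prim % Expr
var @ a % var % Expr
var @ a % var % Term
var @ a % var % Factor
var @ a % var % Prim
var @ a % var % a

[Expr [Term [Factor [Prim var]] @ [Term [Factor [Prim a]]]] % [Expr [Term [Factor [Prim var]]] % [Expr [Term [Factor [Prim a]]]]]]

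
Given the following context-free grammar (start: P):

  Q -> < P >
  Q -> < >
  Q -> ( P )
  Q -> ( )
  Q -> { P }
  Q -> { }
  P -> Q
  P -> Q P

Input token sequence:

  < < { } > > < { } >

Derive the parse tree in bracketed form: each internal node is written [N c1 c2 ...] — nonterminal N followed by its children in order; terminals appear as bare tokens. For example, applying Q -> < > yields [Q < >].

P
Q P
< P > P
< Q > P
< < P > > P
< < Q > > P
< < { } > > P
< < { } > > Q
< < { } > > < P >
< < { } > > < Q >
< < { } > > < { } >

[P [Q < [P [Q < [P [Q { }]] >]] >] [P [Q < [P [Q { }]] >]]]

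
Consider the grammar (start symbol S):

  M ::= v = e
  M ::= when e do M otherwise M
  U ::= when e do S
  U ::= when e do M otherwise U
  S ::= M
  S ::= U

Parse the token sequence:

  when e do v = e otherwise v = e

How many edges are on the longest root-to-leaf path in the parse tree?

3

[S [M when e do [M v = e] otherwise [M v = e]]]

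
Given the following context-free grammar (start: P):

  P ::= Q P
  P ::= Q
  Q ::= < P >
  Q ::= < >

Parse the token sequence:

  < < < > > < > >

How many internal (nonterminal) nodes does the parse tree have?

[P [Q < [P [Q < [P [Q < >]] >] [P [Q < >]]] >]]

8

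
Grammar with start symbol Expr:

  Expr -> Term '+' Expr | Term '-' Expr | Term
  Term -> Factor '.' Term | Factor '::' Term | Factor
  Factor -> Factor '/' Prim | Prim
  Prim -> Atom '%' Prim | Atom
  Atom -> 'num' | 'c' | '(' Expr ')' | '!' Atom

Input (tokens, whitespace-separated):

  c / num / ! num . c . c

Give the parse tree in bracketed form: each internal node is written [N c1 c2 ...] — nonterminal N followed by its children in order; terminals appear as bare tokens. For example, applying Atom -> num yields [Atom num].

[Expr [Term [Factor [Factor [Factor [Prim [Atom c]]] / [Prim [Atom num]]] / [Prim [Atom ! [Atom num]]]] . [Term [Factor [Prim [Atom c]]] . [Term [Factor [Prim [Atom c]]]]]]]

Expr
Term
Factor . Term
Factor / Prim . Term
Factor / Prim / Prim . Term
Prim / Prim / Prim . Term
Atom / Prim / Prim . Term
c / Prim / Prim . Term
c / Atom / Prim . Term
c / num / Prim . Term
c / num / Atom . Term
c / num / ! Atom . Term
c / num / ! num . Term
c / num / ! num . Factor . Term
c / num / ! num . Prim . Term
c / num / ! num . Atom . Term
c / num / ! num . c . Term
c / num / ! num . c . Factor
c / num / ! num . c . Prim
c / num / ! num . c . Atom
c / num / ! num . c . c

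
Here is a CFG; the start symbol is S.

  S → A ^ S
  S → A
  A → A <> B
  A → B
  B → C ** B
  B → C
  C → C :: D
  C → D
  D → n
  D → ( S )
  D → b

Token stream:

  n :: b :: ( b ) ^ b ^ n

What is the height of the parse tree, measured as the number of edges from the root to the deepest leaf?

[S [A [B [C [C [C [D n]] :: [D b]] :: [D ( [S [A [B [C [D b]]]]] )]]]] ^ [S [A [B [C [D b]]]] ^ [S [A [B [C [D n]]]]]]]

10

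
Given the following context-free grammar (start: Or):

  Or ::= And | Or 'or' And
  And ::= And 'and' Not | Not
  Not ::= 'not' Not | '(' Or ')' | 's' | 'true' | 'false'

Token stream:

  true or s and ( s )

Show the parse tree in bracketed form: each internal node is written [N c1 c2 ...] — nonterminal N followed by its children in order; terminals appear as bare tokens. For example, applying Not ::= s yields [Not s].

Or
Or or And
And or And
Not or And
true or And
true or And and Not
true or Not and Not
true or s and Not
true or s and ( Or )
true or s and ( And )
true or s and ( Not )
true or s and ( s )

[Or [Or [And [Not true]]] or [And [And [Not s]] and [Not ( [Or [And [Not s]]] )]]]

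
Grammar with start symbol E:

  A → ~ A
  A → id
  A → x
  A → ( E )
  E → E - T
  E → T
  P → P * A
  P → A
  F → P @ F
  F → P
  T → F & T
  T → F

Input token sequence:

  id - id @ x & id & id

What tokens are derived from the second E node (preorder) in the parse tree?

id

[E [E [T [F [P [A id]]]]] - [T [F [P [A id]] @ [F [P [A x]]]] & [T [F [P [A id]]] & [T [F [P [A id]]]]]]]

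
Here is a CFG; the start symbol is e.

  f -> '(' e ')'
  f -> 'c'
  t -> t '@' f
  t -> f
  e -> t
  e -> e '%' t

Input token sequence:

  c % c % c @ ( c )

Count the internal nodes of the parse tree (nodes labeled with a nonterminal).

[e [e [e [t [f c]]] % [t [f c]]] % [t [t [f c]] @ [f ( [e [t [f c]]] )]]]

14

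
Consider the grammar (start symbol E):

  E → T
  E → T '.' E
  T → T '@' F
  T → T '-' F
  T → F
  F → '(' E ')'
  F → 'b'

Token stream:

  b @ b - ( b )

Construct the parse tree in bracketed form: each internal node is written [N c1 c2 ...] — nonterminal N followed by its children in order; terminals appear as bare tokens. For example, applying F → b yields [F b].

[E [T [T [T [F b]] @ [F b]] - [F ( [E [T [F b]]] )]]]

E
T
T - F
T @ F - F
F @ F - F
b @ F - F
b @ b - F
b @ b - ( E )
b @ b - ( T )
b @ b - ( F )
b @ b - ( b )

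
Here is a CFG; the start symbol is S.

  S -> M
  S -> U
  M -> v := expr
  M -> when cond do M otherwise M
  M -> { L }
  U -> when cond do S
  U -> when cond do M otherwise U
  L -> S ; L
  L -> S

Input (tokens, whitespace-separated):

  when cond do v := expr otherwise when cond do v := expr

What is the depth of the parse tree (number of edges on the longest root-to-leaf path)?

[S [U when cond do [M v := expr] otherwise [U when cond do [S [M v := expr]]]]]

5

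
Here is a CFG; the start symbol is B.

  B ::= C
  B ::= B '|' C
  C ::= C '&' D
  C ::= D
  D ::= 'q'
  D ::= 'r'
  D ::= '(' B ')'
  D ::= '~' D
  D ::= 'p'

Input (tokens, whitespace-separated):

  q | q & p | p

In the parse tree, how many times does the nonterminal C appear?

[B [B [B [C [D q]]] | [C [C [D q]] & [D p]]] | [C [D p]]]

4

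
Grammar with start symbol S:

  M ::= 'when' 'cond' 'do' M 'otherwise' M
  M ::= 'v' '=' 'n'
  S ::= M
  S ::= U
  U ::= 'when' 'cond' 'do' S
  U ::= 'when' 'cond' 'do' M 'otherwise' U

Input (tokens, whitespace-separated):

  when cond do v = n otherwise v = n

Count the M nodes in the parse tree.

3

[S [M when cond do [M v = n] otherwise [M v = n]]]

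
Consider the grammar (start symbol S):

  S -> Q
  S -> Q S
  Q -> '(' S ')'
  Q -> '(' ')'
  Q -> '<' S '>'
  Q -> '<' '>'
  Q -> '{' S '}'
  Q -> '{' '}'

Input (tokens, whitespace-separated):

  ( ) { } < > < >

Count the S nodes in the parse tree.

[S [Q ( )] [S [Q { }] [S [Q < >] [S [Q < >]]]]]

4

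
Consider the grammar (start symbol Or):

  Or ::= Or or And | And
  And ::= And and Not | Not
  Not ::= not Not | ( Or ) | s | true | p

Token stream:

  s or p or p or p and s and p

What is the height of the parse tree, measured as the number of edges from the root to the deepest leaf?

[Or [Or [Or [Or [And [Not s]]] or [And [Not p]]] or [And [Not p]]] or [And [And [And [Not p]] and [Not s]] and [Not p]]]

6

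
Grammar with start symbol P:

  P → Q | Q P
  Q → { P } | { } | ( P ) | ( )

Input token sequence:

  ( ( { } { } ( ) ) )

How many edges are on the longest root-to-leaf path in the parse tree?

[P [Q ( [P [Q ( [P [Q { }] [P [Q { }] [P [Q ( )]]]] )]] )]]

8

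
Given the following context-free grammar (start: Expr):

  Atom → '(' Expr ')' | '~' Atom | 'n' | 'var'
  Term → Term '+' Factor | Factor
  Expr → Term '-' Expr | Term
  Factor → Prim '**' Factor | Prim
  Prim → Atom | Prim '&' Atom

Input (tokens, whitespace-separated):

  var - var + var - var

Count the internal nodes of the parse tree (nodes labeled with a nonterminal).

19

[Expr [Term [Factor [Prim [Atom var]]]] - [Expr [Term [Term [Factor [Prim [Atom var]]]] + [Factor [Prim [Atom var]]]] - [Expr [Term [Factor [Prim [Atom var]]]]]]]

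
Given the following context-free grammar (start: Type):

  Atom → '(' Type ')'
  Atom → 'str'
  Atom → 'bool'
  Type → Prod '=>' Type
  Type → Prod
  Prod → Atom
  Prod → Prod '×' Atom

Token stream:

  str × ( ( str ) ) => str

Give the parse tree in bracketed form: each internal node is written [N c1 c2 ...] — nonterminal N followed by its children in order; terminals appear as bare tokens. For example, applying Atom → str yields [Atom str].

Type
Prod => Type
Prod × Atom => Type
Atom × Atom => Type
str × Atom => Type
str × ( Type ) => Type
str × ( Prod ) => Type
str × ( Atom ) => Type
str × ( ( Type ) ) => Type
str × ( ( Prod ) ) => Type
str × ( ( Atom ) ) => Type
str × ( ( str ) ) => Type
str × ( ( str ) ) => Prod
str × ( ( str ) ) => Atom
str × ( ( str ) ) => str

[Type [Prod [Prod [Atom str]] × [Atom ( [Type [Prod [Atom ( [Type [Prod [Atom str]]] )]]] )]] => [Type [Prod [Atom str]]]]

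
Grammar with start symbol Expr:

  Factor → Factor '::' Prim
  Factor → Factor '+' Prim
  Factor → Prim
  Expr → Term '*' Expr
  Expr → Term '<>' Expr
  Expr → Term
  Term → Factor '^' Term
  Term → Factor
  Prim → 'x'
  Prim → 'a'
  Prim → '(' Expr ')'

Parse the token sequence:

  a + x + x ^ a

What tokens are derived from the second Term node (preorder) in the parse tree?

a

[Expr [Term [Factor [Factor [Factor [Prim a]] + [Prim x]] + [Prim x]] ^ [Term [Factor [Prim a]]]]]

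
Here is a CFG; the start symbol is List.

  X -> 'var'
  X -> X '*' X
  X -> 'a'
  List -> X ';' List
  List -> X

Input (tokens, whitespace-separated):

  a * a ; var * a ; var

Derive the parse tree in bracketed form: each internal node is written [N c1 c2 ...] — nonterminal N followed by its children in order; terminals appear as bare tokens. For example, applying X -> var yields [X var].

[List [X [X a] * [X a]] ; [List [X [X var] * [X a]] ; [List [X var]]]]

List
X ; List
X * X ; List
a * X ; List
a * a ; List
a * a ; X ; List
a * a ; X * X ; List
a * a ; var * X ; List
a * a ; var * a ; List
a * a ; var * a ; X
a * a ; var * a ; var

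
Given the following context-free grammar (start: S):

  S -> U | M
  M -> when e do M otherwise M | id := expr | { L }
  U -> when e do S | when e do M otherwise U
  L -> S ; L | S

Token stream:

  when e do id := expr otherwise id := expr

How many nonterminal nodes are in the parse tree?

[S [M when e do [M id := expr] otherwise [M id := expr]]]

4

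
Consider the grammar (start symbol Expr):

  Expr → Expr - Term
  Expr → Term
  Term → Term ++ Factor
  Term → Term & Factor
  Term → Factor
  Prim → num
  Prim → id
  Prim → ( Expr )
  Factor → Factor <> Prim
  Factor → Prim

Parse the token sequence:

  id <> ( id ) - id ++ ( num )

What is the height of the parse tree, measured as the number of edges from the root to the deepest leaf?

[Expr [Expr [Term [Factor [Factor [Prim id]] <> [Prim ( [Expr [Term [Factor [Prim id]]]] )]]]] - [Term [Term [Factor [Prim id]]] ++ [Factor [Prim ( [Expr [Term [Factor [Prim num]]]] )]]]]

9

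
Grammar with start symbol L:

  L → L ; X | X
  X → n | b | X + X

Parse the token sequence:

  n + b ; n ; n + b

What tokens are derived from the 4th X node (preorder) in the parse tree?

[L [L [L [X [X n] + [X b]]] ; [X n]] ; [X [X n] + [X b]]]

n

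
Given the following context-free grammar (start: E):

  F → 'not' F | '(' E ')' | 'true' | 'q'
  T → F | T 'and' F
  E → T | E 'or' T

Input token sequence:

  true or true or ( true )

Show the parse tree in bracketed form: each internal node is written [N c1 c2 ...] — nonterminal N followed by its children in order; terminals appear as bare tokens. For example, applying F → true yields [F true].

E
E or T
E or T or T
T or T or T
F or T or T
true or T or T
true or F or T
true or true or T
true or true or F
true or true or ( E )
true or true or ( T )
true or true or ( F )
true or true or ( true )

[E [E [E [T [F true]]] or [T [F true]]] or [T [F ( [E [T [F true]]] )]]]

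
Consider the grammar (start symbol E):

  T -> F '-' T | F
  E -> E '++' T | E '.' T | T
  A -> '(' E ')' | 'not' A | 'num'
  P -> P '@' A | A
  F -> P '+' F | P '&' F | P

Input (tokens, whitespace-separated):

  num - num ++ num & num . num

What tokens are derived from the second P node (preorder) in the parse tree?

num

[E [E [E [T [F [P [A num]]] - [T [F [P [A num]]]]]] ++ [T [F [P [A num]] & [F [P [A num]]]]]] . [T [F [P [A num]]]]]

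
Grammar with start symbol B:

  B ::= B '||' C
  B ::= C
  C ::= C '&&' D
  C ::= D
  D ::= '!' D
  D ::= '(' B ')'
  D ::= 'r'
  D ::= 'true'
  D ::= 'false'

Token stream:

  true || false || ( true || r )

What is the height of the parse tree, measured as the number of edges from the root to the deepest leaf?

[B [B [B [C [D true]]] || [C [D false]]] || [C [D ( [B [B [C [D true]]] || [C [D r]]] )]]]

7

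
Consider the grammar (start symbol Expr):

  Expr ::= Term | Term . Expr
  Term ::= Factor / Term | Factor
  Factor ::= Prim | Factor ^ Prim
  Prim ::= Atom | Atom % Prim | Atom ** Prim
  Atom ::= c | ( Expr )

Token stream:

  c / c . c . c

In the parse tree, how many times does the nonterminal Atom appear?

4

[Expr [Term [Factor [Prim [Atom c]]] / [Term [Factor [Prim [Atom c]]]]] . [Expr [Term [Factor [Prim [Atom c]]]] . [Expr [Term [Factor [Prim [Atom c]]]]]]]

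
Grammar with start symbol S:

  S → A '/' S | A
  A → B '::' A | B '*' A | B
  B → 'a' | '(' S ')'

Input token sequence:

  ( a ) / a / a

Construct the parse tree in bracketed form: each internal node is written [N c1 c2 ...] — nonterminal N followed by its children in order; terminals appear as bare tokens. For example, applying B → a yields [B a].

[S [A [B ( [S [A [B a]]] )]] / [S [A [B a]] / [S [A [B a]]]]]

S
A / S
B / S
( S ) / S
( A ) / S
( B ) / S
( a ) / S
( a ) / A / S
( a ) / B / S
( a ) / a / S
( a ) / a / A
( a ) / a / B
( a ) / a / a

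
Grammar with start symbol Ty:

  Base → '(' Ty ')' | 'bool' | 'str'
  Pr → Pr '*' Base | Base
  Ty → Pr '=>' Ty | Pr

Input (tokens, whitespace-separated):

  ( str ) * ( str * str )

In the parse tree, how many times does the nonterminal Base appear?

[Ty [Pr [Pr [Base ( [Ty [Pr [Base str]]] )]] * [Base ( [Ty [Pr [Pr [Base str]] * [Base str]]] )]]]

5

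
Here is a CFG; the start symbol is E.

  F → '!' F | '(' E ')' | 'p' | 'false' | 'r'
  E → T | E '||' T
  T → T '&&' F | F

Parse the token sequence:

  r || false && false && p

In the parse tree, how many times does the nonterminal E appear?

2

[E [E [T [F r]]] || [T [T [T [F false]] && [F false]] && [F p]]]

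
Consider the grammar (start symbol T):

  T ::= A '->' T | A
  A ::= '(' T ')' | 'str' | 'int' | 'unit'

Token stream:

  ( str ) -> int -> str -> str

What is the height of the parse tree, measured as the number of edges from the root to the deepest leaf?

[T [A ( [T [A str]] )] -> [T [A int] -> [T [A str] -> [T [A str]]]]]

5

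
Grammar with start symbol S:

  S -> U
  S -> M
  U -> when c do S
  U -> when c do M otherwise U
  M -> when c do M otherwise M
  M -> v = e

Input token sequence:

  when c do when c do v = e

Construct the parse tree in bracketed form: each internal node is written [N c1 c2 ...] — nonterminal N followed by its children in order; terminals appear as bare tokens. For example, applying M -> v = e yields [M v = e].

[S [U when c do [S [U when c do [S [M v = e]]]]]]

S
U
when c do S
when c do U
when c do when c do S
when c do when c do M
when c do when c do v = e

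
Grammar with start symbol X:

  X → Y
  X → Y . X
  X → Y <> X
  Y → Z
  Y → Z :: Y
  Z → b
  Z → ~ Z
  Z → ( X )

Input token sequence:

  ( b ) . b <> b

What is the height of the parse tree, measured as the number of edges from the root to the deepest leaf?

[X [Y [Z ( [X [Y [Z b]]] )]] . [X [Y [Z b]] <> [X [Y [Z b]]]]]

6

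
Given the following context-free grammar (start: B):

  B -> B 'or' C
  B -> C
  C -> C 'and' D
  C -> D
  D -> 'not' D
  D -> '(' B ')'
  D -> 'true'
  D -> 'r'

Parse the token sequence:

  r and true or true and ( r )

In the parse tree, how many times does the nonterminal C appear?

5

[B [B [C [C [D r]] and [D true]]] or [C [C [D true]] and [D ( [B [C [D r]]] )]]]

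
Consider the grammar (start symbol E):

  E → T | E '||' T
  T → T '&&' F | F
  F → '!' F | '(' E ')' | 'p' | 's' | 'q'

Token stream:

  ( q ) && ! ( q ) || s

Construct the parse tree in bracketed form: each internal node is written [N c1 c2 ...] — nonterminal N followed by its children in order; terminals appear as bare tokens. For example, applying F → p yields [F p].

E
E || T
T || T
T && F || T
F && F || T
( E ) && F || T
( T ) && F || T
( F ) && F || T
( q ) && F || T
( q ) && ! F || T
( q ) && ! ( E ) || T
( q ) && ! ( T ) || T
( q ) && ! ( F ) || T
( q ) && ! ( q ) || T
( q ) && ! ( q ) || F
( q ) && ! ( q ) || s

[E [E [T [T [F ( [E [T [F q]]] )]] && [F ! [F ( [E [T [F q]]] )]]]] || [T [F s]]]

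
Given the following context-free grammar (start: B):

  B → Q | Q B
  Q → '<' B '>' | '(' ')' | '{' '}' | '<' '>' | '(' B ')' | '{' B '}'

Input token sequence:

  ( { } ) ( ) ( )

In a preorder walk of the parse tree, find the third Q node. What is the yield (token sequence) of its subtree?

[B [Q ( [B [Q { }]] )] [B [Q ( )] [B [Q ( )]]]]

( )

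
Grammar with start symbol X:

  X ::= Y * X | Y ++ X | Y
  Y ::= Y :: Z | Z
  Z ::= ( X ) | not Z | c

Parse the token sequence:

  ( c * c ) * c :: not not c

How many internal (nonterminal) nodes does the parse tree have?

[X [Y [Z ( [X [Y [Z c]] * [X [Y [Z c]]]] )]] * [X [Y [Y [Z c]] :: [Z not [Z not [Z c]]]]]]

16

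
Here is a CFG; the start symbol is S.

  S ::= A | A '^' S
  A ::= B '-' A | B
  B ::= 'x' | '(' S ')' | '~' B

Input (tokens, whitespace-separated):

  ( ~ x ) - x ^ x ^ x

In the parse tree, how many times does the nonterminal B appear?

[S [A [B ( [S [A [B ~ [B x]]]] )] - [A [B x]]] ^ [S [A [B x]] ^ [S [A [B x]]]]]

6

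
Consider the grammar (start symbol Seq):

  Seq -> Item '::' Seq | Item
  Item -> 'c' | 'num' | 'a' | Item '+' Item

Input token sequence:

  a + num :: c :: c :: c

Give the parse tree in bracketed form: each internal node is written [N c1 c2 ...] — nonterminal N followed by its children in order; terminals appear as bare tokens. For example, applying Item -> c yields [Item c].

[Seq [Item [Item a] + [Item num]] :: [Seq [Item c] :: [Seq [Item c] :: [Seq [Item c]]]]]

Seq
Item :: Seq
Item + Item :: Seq
a + Item :: Seq
a + num :: Seq
a + num :: Item :: Seq
a + num :: c :: Seq
a + num :: c :: Item :: Seq
a + num :: c :: c :: Seq
a + num :: c :: c :: Item
a + num :: c :: c :: c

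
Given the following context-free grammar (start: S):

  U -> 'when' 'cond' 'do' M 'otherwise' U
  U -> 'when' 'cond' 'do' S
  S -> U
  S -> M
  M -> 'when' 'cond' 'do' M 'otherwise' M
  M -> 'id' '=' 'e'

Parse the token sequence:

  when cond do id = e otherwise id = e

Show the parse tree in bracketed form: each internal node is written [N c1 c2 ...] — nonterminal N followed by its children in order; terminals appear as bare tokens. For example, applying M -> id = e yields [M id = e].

[S [M when cond do [M id = e] otherwise [M id = e]]]

S
M
when cond do M otherwise M
when cond do id = e otherwise M
when cond do id = e otherwise id = e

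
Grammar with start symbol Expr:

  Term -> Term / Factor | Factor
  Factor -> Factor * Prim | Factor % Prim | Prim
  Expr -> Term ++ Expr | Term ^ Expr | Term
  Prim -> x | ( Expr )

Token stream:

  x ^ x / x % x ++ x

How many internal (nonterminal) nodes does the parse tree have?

17

[Expr [Term [Factor [Prim x]]] ^ [Expr [Term [Term [Factor [Prim x]]] / [Factor [Factor [Prim x]] % [Prim x]]] ++ [Expr [Term [Factor [Prim x]]]]]]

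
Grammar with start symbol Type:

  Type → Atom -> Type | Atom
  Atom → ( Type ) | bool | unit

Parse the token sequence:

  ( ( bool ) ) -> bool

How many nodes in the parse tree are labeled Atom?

[Type [Atom ( [Type [Atom ( [Type [Atom bool]] )]] )] -> [Type [Atom bool]]]

4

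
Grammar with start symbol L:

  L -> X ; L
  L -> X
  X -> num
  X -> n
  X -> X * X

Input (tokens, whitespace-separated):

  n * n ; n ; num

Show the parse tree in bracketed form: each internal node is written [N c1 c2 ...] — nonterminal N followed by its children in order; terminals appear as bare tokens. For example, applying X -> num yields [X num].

L
X ; L
X * X ; L
n * X ; L
n * n ; L
n * n ; X ; L
n * n ; n ; L
n * n ; n ; X
n * n ; n ; num

[L [X [X n] * [X n]] ; [L [X n] ; [L [X num]]]]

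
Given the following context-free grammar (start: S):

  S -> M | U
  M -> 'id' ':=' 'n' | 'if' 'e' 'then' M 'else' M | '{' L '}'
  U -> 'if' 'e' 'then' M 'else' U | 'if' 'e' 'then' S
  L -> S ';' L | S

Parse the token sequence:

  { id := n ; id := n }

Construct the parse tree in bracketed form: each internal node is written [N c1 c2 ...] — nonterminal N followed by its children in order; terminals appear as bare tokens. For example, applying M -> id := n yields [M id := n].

[S [M { [L [S [M id := n]] ; [L [S [M id := n]]]] }]]

S
M
{ L }
{ S ; L }
{ M ; L }
{ id := n ; L }
{ id := n ; S }
{ id := n ; M }
{ id := n ; id := n }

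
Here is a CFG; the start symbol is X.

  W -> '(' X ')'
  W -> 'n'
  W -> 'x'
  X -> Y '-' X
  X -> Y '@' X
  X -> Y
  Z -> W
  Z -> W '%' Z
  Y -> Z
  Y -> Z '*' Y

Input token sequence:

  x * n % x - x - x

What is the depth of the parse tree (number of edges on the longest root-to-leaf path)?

[X [Y [Z [W x]] * [Y [Z [W n] % [Z [W x]]]]] - [X [Y [Z [W x]]] - [X [Y [Z [W x]]]]]]

6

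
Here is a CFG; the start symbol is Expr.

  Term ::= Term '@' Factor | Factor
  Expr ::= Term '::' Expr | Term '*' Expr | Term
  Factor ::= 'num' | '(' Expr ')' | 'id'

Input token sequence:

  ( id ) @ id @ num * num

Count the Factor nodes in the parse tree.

5

[Expr [Term [Term [Term [Factor ( [Expr [Term [Factor id]]] )]] @ [Factor id]] @ [Factor num]] * [Expr [Term [Factor num]]]]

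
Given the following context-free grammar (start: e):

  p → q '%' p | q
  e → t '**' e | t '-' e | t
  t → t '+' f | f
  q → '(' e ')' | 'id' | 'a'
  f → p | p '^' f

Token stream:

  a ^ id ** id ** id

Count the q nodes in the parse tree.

[e [t [f [p [q a]] ^ [f [p [q id]]]]] ** [e [t [f [p [q id]]]] ** [e [t [f [p [q id]]]]]]]

4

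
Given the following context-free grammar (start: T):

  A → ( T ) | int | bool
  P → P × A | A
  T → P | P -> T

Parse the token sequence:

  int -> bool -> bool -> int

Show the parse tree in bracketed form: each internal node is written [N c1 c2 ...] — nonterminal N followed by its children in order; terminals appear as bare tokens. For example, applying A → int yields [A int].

T
P -> T
A -> T
int -> T
int -> P -> T
int -> A -> T
int -> bool -> T
int -> bool -> P -> T
int -> bool -> A -> T
int -> bool -> bool -> T
int -> bool -> bool -> P
int -> bool -> bool -> A
int -> bool -> bool -> int

[T [P [A int]] -> [T [P [A bool]] -> [T [P [A bool]] -> [T [P [A int]]]]]]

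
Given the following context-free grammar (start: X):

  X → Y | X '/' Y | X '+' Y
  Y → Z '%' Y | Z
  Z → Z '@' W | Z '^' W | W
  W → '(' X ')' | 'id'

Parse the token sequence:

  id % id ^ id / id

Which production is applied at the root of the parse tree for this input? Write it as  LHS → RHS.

X → X '/' Y

[X [X [Y [Z [W id]] % [Y [Z [Z [W id]] ^ [W id]]]]] / [Y [Z [W id]]]]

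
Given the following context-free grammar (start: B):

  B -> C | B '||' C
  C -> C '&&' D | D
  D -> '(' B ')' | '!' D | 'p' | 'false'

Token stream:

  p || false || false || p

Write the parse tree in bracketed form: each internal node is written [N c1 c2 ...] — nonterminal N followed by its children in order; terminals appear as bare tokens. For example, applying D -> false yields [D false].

[B [B [B [B [C [D p]]] || [C [D false]]] || [C [D false]]] || [C [D p]]]

B
B || C
B || C || C
B || C || C || C
C || C || C || C
D || C || C || C
p || C || C || C
p || D || C || C
p || false || C || C
p || false || D || C
p || false || false || C
p || false || false || D
p || false || false || p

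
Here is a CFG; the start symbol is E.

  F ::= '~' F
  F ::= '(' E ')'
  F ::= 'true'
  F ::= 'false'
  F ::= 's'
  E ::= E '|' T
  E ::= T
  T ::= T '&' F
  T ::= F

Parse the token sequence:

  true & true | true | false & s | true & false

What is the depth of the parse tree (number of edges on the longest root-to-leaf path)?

[E [E [E [E [T [T [F true]] & [F true]]] | [T [F true]]] | [T [T [F false]] & [F s]]] | [T [T [F true]] & [F false]]]

7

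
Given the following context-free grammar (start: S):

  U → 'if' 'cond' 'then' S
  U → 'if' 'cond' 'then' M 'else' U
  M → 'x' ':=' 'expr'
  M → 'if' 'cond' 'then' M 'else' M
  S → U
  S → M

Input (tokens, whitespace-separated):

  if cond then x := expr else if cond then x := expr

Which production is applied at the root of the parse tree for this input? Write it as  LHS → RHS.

[S [U if cond then [M x := expr] else [U if cond then [S [M x := expr]]]]]

S → U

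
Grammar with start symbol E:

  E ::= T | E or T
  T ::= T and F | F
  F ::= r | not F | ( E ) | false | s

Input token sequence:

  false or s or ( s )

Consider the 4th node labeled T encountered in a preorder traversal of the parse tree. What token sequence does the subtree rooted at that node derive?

s

[E [E [E [T [F false]]] or [T [F s]]] or [T [F ( [E [T [F s]]] )]]]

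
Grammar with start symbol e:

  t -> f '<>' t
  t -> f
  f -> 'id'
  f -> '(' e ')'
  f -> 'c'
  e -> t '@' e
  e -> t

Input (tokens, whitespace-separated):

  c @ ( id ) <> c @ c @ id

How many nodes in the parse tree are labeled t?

[e [t [f c]] @ [e [t [f ( [e [t [f id]]] )] <> [t [f c]]] @ [e [t [f c]] @ [e [t [f id]]]]]]

6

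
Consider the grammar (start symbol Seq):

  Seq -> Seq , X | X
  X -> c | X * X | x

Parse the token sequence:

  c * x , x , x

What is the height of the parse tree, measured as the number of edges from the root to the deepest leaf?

[Seq [Seq [Seq [X [X c] * [X x]]] , [X x]] , [X x]]

5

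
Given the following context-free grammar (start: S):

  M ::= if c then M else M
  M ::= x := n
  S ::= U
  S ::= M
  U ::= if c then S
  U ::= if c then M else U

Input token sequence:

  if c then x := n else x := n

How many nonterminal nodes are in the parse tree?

4

[S [M if c then [M x := n] else [M x := n]]]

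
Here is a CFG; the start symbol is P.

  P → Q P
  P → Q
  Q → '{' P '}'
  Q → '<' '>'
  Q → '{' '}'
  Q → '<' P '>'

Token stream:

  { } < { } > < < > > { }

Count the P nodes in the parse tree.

6

[P [Q { }] [P [Q < [P [Q { }]] >] [P [Q < [P [Q < >]] >] [P [Q { }]]]]]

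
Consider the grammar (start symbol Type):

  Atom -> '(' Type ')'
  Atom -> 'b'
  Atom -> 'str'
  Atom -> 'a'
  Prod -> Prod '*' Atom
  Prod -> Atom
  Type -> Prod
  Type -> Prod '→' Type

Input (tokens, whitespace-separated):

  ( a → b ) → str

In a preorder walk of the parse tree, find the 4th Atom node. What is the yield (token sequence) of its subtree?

str

[Type [Prod [Atom ( [Type [Prod [Atom a]] → [Type [Prod [Atom b]]]] )]] → [Type [Prod [Atom str]]]]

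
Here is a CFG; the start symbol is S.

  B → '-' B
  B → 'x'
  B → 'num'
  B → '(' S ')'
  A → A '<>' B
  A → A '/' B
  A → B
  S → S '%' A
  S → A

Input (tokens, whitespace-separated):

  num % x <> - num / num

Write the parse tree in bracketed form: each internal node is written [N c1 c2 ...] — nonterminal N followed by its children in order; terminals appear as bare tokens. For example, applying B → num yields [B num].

S
S % A
A % A
B % A
num % A
num % A / B
num % A <> B / B
num % B <> B / B
num % x <> B / B
num % x <> - B / B
num % x <> - num / B
num % x <> - num / num

[S [S [A [B num]]] % [A [A [A [B x]] <> [B - [B num]]] / [B num]]]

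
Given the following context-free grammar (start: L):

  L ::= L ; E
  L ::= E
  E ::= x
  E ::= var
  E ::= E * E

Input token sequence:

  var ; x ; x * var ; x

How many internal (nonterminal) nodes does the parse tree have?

10

[L [L [L [L [E var]] ; [E x]] ; [E [E x] * [E var]]] ; [E x]]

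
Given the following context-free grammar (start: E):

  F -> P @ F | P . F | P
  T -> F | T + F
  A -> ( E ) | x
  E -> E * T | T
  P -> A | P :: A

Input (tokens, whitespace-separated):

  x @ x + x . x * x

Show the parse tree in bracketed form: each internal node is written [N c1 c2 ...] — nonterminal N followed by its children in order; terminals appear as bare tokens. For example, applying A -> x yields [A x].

E
E * T
T * T
T + F * T
F + F * T
P @ F + F * T
A @ F + F * T
x @ F + F * T
x @ P + F * T
x @ A + F * T
x @ x + F * T
x @ x + P . F * T
x @ x + A . F * T
x @ x + x . F * T
x @ x + x . P * T
x @ x + x . A * T
x @ x + x . x * T
x @ x + x . x * F
x @ x + x . x * P
x @ x + x . x * A
x @ x + x . x * x

[E [E [T [T [F [P [A x]] @ [F [P [A x]]]]] + [F [P [A x]] . [F [P [A x]]]]]] * [T [F [P [A x]]]]]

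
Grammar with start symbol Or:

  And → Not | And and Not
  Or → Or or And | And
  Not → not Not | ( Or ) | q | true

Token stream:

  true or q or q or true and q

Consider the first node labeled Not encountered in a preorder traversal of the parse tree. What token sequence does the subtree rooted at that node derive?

[Or [Or [Or [Or [And [Not true]]] or [And [Not q]]] or [And [Not q]]] or [And [And [Not true]] and [Not q]]]

true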